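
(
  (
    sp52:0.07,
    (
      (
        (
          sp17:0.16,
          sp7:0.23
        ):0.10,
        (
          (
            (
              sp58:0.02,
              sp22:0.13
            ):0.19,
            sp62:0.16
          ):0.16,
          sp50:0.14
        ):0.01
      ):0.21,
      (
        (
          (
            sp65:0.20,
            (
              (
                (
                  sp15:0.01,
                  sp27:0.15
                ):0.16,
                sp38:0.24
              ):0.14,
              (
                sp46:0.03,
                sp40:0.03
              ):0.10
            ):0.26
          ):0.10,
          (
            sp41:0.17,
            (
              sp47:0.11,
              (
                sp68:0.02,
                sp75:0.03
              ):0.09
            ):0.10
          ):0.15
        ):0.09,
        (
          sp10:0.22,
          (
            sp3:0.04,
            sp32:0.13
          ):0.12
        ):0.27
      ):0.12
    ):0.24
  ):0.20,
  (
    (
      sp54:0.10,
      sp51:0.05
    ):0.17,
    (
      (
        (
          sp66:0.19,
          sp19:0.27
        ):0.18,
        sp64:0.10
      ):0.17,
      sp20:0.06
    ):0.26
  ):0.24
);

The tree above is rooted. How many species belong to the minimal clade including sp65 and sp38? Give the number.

6

The MRCA of sp65 and sp38 is the node subtending (sp65,(((sp15,sp27),sp38),(sp46,sp40))).
That clade contains 6 terminal taxa: sp15, sp27, sp38, sp40, sp46, sp65.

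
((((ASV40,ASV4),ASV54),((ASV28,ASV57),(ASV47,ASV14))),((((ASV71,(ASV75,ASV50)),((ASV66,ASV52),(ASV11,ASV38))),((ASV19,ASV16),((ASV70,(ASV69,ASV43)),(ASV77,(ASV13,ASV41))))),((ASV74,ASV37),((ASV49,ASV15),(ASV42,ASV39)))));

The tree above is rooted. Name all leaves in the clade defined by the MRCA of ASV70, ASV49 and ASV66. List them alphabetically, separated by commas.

ASV11, ASV13, ASV15, ASV16, ASV19, ASV37, ASV38, ASV39, ASV41, ASV42, ASV43, ASV49, ASV50, ASV52, ASV66, ASV69, ASV70, ASV71, ASV74, ASV75, ASV77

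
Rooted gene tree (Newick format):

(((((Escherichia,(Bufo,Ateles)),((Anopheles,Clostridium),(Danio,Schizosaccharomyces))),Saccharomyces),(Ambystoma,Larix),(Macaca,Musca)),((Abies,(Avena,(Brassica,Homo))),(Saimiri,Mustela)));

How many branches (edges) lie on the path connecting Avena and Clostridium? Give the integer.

10

The MRCA of Avena and Clostridium is the root of the tree.
From Avena up to that node: 4 branches. From Clostridium up to the same node: 6 branches. Total: 4 + 6 = 10.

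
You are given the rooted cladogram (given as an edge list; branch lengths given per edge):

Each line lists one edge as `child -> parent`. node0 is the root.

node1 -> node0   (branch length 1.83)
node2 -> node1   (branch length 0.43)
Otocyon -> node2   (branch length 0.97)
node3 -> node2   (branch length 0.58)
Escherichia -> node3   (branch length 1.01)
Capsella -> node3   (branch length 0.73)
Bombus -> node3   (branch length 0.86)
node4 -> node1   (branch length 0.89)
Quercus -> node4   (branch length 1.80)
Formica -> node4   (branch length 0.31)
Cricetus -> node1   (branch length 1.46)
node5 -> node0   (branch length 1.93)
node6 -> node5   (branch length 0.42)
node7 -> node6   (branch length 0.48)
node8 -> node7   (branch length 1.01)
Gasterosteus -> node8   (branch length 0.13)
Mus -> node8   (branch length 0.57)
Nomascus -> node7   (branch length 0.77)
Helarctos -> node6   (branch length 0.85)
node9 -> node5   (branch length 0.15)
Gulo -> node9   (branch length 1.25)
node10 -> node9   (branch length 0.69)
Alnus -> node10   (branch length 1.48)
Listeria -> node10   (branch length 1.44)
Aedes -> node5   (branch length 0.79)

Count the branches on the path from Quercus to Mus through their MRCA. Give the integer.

The MRCA of Quercus and Mus is the root of the tree.
From Quercus up to that node: 3 branches. From Mus up to the same node: 5 branches. Total: 3 + 5 = 8.

8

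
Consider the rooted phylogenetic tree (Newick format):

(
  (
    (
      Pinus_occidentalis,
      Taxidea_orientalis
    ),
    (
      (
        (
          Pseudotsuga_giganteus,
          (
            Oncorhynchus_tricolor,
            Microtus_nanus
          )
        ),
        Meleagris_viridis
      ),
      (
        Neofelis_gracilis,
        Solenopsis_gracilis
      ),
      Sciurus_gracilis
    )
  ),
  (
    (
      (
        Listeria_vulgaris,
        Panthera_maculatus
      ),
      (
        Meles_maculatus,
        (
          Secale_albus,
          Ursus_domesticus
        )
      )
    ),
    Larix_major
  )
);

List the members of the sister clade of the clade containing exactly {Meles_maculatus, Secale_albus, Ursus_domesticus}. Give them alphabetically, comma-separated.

Listeria_vulgaris, Panthera_maculatus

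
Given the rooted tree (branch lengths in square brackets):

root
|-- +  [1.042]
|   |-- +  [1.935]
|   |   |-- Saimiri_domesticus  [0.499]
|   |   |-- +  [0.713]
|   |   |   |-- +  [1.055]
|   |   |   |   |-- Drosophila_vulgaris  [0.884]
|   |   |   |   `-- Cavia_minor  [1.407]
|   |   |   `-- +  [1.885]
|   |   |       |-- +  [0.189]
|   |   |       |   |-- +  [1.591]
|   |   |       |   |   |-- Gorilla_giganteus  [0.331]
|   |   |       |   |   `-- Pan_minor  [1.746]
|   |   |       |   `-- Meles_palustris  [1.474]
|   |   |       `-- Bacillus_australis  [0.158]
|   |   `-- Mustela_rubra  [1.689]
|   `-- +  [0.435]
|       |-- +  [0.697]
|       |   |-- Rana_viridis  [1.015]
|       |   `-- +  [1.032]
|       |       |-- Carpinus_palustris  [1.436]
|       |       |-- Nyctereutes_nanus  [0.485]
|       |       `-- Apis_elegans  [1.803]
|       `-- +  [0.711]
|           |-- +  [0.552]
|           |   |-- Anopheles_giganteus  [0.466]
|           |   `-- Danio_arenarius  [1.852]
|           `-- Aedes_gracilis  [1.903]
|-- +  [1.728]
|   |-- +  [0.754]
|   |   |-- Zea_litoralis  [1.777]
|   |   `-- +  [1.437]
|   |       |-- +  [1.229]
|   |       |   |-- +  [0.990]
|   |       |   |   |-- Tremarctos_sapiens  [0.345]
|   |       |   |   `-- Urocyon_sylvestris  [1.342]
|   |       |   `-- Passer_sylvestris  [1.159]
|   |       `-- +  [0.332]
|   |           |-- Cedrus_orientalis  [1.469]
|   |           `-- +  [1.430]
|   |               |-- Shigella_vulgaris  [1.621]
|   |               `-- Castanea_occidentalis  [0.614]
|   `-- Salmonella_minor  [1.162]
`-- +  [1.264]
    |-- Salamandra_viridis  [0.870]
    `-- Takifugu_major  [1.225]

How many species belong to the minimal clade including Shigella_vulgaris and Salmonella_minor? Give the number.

8

The MRCA of Shigella_vulgaris and Salmonella_minor is the node subtending ((Zea_litoralis,(((Tremarctos_sapiens,Urocyon_sylvestris),Passer_sylvestris),(Cedrus_orientalis,(Shigella_vulgaris,Castanea_occidentalis)))),Salmonella_minor).
That clade contains 8 terminal taxa: Castanea_occidentalis, Cedrus_orientalis, Passer_sylvestris, Salmonella_minor, Shigella_vulgaris, Tremarctos_sapiens, Urocyon_sylvestris, Zea_litoralis.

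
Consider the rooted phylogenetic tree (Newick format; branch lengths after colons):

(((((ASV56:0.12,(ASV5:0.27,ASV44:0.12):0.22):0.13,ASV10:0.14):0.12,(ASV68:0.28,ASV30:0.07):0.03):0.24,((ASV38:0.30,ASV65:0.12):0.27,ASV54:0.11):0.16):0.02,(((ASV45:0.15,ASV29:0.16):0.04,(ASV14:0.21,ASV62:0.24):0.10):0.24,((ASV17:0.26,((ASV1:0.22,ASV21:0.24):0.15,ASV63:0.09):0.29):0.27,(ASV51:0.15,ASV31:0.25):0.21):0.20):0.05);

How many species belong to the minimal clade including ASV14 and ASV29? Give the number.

4

The MRCA of ASV14 and ASV29 is the node subtending ((ASV45,ASV29),(ASV14,ASV62)).
That clade contains 4 terminal taxa: ASV14, ASV29, ASV45, ASV62.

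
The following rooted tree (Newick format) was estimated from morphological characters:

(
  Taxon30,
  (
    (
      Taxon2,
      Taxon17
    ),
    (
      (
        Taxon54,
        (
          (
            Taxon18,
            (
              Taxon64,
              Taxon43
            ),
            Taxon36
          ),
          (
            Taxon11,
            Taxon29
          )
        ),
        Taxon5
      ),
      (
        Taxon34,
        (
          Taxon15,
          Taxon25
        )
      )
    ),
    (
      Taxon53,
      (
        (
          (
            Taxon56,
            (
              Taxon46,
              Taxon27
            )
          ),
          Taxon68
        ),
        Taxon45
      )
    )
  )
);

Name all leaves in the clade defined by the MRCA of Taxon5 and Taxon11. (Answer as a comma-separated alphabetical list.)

Tracing Taxon5: it sits inside (Taxon54,((Taxon18,(Taxon64,Taxon43),Taxon36),(Taxon11,Taxon29)),Taxon5).
Tracing Taxon11: it sits inside (Taxon11,Taxon29).
The smallest clade enclosing both is (Taxon54,((Taxon18,(Taxon64,Taxon43),Taxon36),(Taxon11,Taxon29)),Taxon5); the answer is its 8 terminal taxa in alphabetical order.

Taxon11, Taxon18, Taxon29, Taxon36, Taxon43, Taxon5, Taxon54, Taxon64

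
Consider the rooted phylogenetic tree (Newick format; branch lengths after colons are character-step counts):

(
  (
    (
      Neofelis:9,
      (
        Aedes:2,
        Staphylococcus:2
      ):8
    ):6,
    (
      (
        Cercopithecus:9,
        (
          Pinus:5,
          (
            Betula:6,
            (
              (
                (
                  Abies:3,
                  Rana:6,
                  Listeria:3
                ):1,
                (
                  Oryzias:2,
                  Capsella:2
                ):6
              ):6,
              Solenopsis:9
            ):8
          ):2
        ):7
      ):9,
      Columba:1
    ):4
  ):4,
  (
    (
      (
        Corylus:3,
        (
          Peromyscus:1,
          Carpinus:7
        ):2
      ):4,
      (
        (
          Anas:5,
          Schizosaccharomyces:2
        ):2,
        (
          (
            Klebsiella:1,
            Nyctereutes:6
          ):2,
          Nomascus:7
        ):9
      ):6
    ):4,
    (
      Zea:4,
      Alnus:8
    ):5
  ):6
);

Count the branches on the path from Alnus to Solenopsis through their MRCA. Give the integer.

The MRCA of Alnus and Solenopsis is the root of the tree.
From Alnus up to that node: 3 branches. From Solenopsis up to the same node: 7 branches. Total: 3 + 7 = 10.

10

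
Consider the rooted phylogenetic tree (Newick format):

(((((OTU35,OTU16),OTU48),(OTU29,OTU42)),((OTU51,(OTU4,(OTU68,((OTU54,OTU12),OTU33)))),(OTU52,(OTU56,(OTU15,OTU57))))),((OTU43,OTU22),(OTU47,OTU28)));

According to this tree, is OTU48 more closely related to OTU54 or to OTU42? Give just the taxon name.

OTU42

The MRCA of OTU48 and OTU42 subtends (((OTU35,OTU16),OTU48),(OTU29,OTU42)) (5 taxa).
The MRCA of OTU48 and OTU54 subtends ((((OTU35,OTU16),OTU48),(OTU29,OTU42)),((OTU51,(OTU4,(OTU68,((OTU54,OTU12),OTU33)))),(OTU52,(OTU56,(OTU15,OTU57))))) (15 taxa).
The first is nested inside the second, so OTU48 shares a more recent common ancestor with OTU42.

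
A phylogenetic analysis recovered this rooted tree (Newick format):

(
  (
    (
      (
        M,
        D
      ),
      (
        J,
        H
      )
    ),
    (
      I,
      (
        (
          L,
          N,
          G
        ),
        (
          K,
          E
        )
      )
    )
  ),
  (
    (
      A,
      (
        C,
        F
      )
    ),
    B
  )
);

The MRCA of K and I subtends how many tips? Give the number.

6

The MRCA of K and I is the node subtending (I,((L,N,G),(K,E))).
That clade contains 6 terminal taxa: E, G, I, K, L, N.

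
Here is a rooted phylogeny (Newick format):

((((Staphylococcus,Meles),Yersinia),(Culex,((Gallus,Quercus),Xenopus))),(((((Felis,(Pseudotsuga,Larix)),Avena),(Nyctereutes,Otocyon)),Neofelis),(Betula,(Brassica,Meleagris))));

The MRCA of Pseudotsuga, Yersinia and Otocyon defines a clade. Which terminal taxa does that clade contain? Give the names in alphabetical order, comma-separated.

Tracing Pseudotsuga: it sits inside (Pseudotsuga,Larix).
Tracing Yersinia: it sits inside ((Staphylococcus,Meles),Yersinia).
Tracing Otocyon: it sits inside (Nyctereutes,Otocyon).
The smallest clade enclosing all 3 is the whole tree (their MRCA is the root), so the answer is all 17 tips in alphabetical order.

Avena, Betula, Brassica, Culex, Felis, Gallus, Larix, Meleagris, Meles, Neofelis, Nyctereutes, Otocyon, Pseudotsuga, Quercus, Staphylococcus, Xenopus, Yersinia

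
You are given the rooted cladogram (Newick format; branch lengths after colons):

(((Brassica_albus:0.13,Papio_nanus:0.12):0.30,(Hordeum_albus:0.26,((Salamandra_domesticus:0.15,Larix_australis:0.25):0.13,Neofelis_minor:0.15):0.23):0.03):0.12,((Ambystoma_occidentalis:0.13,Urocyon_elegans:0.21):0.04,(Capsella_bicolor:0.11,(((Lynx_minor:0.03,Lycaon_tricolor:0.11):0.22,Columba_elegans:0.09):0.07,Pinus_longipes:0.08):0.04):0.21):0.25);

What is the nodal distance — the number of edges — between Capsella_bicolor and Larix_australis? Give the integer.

8

The MRCA of Capsella_bicolor and Larix_australis is the root of the tree.
From Capsella_bicolor up to that node: 3 branches. From Larix_australis up to the same node: 5 branches. Total: 3 + 5 = 8.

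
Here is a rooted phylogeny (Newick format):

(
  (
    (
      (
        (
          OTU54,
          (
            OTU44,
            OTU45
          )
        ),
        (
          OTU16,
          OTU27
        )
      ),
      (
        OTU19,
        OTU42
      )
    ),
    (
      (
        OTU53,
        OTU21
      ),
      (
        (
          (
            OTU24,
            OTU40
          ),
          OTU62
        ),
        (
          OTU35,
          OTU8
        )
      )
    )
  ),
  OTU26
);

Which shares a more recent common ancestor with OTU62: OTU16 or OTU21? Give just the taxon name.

OTU21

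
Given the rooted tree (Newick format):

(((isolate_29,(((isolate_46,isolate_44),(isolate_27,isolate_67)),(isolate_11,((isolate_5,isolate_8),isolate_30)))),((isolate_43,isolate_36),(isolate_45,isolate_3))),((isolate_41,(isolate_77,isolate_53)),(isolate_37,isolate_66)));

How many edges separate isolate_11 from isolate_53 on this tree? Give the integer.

9

The MRCA of isolate_11 and isolate_53 is the root of the tree.
From isolate_11 up to that node: 5 branches. From isolate_53 up to the same node: 4 branches. Total: 5 + 4 = 9.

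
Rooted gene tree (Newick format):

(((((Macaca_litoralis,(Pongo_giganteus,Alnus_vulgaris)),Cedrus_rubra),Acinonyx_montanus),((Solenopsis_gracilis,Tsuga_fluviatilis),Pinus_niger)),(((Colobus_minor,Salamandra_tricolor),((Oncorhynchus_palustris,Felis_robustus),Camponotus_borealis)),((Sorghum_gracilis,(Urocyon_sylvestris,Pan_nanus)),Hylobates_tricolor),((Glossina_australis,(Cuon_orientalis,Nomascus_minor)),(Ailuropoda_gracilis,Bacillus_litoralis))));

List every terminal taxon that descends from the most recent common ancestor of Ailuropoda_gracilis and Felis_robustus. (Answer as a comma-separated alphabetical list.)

Ailuropoda_gracilis, Bacillus_litoralis, Camponotus_borealis, Colobus_minor, Cuon_orientalis, Felis_robustus, Glossina_australis, Hylobates_tricolor, Nomascus_minor, Oncorhynchus_palustris, Pan_nanus, Salamandra_tricolor, Sorghum_gracilis, Urocyon_sylvestris

Tracing Ailuropoda_gracilis: it sits inside (Ailuropoda_gracilis,Bacillus_litoralis).
Tracing Felis_robustus: it sits inside (Oncorhynchus_palustris,Felis_robustus).
The smallest clade enclosing both is (((Colobus_minor,Salamandra_tricolor),((Oncorhynchus_palustris,Felis_robustus),Camponotus_borealis)),((Sorghum_gracilis,(Urocyon_sylvestris,Pan_nanus)),Hylobates_tricolor),((Glossina_australis,(Cuon_orientalis,Nomascus_minor)),(Ailuropoda_gracilis,Bacillus_litoralis))); the answer is its 14 terminal taxa in alphabetical order.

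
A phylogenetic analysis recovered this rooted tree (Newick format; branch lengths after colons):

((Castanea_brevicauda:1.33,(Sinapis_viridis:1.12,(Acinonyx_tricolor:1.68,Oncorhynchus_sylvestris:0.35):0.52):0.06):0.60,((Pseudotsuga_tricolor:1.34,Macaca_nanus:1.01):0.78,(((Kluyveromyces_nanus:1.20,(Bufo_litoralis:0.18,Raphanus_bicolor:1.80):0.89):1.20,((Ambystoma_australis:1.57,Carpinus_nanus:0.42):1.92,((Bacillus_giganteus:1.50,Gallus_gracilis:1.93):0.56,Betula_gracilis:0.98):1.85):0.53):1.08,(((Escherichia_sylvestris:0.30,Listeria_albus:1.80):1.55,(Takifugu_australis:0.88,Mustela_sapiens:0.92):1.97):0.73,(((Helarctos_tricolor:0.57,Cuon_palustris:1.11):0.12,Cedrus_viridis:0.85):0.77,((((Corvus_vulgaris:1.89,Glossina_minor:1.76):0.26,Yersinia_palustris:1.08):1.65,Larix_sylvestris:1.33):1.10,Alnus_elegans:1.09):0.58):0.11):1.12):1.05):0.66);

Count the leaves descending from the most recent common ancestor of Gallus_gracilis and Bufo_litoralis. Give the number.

8

The MRCA of Gallus_gracilis and Bufo_litoralis is the node subtending ((Kluyveromyces_nanus,(Bufo_litoralis,Raphanus_bicolor)),((Ambystoma_australis,Carpinus_nanus),((Bacillus_giganteus,Gallus_gracilis),Betula_gracilis))).
That clade contains 8 terminal taxa: Ambystoma_australis, Bacillus_giganteus, Betula_gracilis, Bufo_litoralis, Carpinus_nanus, Gallus_gracilis, Kluyveromyces_nanus, Raphanus_bicolor.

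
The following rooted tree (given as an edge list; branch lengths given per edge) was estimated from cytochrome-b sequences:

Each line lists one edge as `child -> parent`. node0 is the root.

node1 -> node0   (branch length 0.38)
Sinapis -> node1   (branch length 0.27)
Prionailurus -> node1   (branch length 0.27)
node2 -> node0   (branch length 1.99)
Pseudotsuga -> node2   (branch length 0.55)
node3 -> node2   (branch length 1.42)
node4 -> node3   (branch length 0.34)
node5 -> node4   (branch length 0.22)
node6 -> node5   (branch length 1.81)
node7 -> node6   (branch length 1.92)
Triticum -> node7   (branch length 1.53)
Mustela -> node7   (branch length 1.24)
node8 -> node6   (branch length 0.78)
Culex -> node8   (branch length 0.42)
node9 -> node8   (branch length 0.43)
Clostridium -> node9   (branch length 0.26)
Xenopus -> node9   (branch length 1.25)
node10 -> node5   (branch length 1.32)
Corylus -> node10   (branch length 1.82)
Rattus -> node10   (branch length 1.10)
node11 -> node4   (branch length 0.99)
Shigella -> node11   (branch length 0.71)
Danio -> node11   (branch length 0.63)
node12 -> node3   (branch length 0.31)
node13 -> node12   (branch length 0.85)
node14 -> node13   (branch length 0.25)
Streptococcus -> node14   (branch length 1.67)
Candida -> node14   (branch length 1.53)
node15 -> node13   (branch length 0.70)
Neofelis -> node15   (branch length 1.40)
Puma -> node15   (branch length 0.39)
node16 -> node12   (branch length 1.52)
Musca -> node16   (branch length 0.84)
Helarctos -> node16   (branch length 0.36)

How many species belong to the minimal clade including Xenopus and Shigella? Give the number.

9

The MRCA of Xenopus and Shigella is the node subtending ((((Triticum,Mustela),(Culex,(Clostridium,Xenopus))),(Corylus,Rattus)),(Shigella,Danio)).
That clade contains 9 terminal taxa: Clostridium, Corylus, Culex, Danio, Mustela, Rattus, Shigella, Triticum, Xenopus.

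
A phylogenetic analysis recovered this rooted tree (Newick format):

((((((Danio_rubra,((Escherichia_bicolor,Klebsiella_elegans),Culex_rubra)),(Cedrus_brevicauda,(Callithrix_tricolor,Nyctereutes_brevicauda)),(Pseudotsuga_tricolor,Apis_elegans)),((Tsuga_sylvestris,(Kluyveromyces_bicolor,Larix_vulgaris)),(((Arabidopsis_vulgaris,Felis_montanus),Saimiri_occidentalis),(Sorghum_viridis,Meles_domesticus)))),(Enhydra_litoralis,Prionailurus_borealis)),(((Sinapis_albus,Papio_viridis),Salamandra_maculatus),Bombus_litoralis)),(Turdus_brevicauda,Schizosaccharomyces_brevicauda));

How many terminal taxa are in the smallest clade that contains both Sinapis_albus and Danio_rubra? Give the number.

The MRCA of Sinapis_albus and Danio_rubra is the node subtending (((((Danio_rubra,((Escherichia_bicolor,Klebsiella_elegans),Culex_rubra)),(Cedrus_brevicauda,(Callithrix_tricolor,Nyctereutes_brevicauda)),(Pseudotsuga_tricolor,Apis_elegans)),((Tsuga_sylvestris,(Kluyveromyces_bicolor,Larix_vulgaris)),(((Arabidopsis_vulgaris,Felis_montanus),Saimiri_occidentalis),(Sorghum_viridis,Meles_domesticus)))),(Enhydra_litoralis,Prionailurus_borealis)),(((Sinapis_albus,Papio_viridis),Salamandra_maculatus),Bombus_litoralis)).
That clade contains 23 terminal taxa: Apis_elegans, Arabidopsis_vulgaris, Bombus_litoralis, Callithrix_tricolor, Cedrus_brevicauda, Culex_rubra, Danio_rubra, Enhydra_litoralis, Escherichia_bicolor, Felis_montanus, Klebsiella_elegans, Kluyveromyces_bicolor, Larix_vulgaris, Meles_domesticus, Nyctereutes_brevicauda, Papio_viridis, Prionailurus_borealis, Pseudotsuga_tricolor, Saimiri_occidentalis, Salamandra_maculatus, Sinapis_albus, Sorghum_viridis, Tsuga_sylvestris.

23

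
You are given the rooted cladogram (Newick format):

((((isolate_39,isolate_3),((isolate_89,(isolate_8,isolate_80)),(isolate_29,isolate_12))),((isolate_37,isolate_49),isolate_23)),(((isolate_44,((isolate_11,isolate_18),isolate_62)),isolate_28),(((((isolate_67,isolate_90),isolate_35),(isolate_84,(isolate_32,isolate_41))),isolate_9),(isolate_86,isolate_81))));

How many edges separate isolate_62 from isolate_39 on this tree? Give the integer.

9

The MRCA of isolate_62 and isolate_39 is the root of the tree.
From isolate_62 up to that node: 5 branches. From isolate_39 up to the same node: 4 branches. Total: 5 + 4 = 9.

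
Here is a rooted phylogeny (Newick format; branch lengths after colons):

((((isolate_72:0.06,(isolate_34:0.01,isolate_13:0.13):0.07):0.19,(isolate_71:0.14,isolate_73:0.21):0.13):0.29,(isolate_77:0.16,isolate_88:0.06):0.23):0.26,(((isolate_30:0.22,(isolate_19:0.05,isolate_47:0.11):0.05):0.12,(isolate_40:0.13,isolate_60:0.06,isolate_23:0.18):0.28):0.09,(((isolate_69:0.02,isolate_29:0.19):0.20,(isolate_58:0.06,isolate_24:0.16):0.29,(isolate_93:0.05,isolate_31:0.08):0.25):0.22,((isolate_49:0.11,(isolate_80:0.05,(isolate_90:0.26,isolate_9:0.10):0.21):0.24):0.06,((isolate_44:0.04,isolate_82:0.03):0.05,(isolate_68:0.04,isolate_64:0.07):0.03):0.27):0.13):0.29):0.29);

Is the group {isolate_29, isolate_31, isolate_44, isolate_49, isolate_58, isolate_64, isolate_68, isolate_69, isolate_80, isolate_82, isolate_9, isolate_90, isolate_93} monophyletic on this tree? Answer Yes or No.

No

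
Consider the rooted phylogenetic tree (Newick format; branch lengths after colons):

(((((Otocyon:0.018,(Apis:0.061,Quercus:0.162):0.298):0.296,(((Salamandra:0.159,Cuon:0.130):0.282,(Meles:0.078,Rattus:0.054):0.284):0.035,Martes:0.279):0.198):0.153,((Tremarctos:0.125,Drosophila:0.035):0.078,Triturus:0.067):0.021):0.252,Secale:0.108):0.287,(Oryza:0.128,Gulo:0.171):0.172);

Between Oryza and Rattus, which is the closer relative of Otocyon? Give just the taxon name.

Rattus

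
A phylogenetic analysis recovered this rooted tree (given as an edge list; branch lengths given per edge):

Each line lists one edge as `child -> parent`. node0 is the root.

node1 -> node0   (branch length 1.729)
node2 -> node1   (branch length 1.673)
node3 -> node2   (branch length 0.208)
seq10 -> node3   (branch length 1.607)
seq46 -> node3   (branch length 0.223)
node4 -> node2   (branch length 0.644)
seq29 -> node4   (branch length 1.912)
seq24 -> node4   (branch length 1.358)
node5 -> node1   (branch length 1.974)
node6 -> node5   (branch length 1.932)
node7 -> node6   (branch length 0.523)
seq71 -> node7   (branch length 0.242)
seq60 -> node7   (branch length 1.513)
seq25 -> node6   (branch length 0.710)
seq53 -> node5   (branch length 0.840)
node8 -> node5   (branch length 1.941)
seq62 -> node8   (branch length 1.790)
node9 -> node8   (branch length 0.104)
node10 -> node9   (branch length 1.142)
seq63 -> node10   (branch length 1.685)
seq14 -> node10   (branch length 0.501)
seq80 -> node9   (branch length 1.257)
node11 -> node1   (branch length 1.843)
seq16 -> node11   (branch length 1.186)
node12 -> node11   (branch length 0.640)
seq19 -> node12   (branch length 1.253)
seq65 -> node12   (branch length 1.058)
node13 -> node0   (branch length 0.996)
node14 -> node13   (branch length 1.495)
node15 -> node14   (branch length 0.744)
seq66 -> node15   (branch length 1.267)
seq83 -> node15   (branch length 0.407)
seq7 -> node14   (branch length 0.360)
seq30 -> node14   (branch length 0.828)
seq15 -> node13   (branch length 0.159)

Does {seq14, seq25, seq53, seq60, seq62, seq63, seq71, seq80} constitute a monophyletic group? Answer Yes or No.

Yes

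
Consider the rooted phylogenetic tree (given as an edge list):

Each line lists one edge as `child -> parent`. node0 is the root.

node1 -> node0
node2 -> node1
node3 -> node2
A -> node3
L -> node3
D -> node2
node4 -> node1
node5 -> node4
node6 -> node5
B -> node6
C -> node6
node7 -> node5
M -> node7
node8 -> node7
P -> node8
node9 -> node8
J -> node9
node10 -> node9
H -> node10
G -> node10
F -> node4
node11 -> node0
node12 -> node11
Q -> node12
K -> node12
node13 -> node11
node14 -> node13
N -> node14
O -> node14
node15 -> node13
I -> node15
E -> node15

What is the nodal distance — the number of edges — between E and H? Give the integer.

The MRCA of E and H is the root of the tree.
From E up to that node: 4 branches. From H up to the same node: 8 branches. Total: 4 + 8 = 12.

12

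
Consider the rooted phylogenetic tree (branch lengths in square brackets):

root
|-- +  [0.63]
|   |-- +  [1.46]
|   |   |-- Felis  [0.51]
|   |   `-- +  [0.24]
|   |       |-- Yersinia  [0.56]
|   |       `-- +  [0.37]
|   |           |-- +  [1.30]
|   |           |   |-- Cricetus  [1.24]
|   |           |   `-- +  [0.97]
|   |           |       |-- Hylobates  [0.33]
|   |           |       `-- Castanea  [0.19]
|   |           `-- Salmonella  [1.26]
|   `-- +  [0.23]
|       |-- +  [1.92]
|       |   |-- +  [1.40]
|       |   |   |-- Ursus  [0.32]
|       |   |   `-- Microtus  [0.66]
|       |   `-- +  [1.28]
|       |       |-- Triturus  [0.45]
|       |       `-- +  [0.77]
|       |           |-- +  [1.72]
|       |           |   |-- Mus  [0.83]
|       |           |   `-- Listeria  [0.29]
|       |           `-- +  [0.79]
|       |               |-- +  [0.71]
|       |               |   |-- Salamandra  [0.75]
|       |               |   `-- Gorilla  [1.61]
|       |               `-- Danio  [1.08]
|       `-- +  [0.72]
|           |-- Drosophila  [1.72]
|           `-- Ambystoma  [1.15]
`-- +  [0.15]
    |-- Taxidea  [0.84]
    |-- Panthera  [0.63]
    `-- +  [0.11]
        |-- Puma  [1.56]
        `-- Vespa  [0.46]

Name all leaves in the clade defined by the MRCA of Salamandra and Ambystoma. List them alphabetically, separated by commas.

Tracing Salamandra: it sits inside (Salamandra,Gorilla).
Tracing Ambystoma: it sits inside (Drosophila,Ambystoma).
The smallest clade enclosing both is (((Ursus,Microtus),(Triturus,((Mus,Listeria),((Salamandra,Gorilla),Danio)))),(Drosophila,Ambystoma)); the answer is its 10 terminal taxa in alphabetical order.

Ambystoma, Danio, Drosophila, Gorilla, Listeria, Microtus, Mus, Salamandra, Triturus, Ursus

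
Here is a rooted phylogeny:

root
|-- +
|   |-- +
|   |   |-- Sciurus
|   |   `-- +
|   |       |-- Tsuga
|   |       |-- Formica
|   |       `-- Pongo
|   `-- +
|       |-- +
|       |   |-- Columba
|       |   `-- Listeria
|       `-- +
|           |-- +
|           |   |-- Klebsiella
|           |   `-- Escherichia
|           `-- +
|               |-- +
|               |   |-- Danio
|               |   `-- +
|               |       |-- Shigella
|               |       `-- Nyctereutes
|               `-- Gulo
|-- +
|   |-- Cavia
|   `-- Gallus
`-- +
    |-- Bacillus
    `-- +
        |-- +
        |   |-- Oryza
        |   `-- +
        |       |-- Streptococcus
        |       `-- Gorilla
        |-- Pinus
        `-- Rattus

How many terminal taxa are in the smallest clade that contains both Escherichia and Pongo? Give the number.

The MRCA of Escherichia and Pongo is the node subtending ((Sciurus,(Tsuga,Formica,Pongo)),((Columba,Listeria),((Klebsiella,Escherichia),((Danio,(Shigella,Nyctereutes)),Gulo)))).
That clade contains 12 terminal taxa: Columba, Danio, Escherichia, Formica, Gulo, Klebsiella, Listeria, Nyctereutes, Pongo, Sciurus, Shigella, Tsuga.

12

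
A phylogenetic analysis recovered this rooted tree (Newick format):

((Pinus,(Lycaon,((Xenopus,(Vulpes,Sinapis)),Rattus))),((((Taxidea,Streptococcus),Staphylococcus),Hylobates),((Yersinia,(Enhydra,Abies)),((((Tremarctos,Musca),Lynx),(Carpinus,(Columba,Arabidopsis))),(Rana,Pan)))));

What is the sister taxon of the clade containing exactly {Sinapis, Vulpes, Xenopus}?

The clade containing exactly {Sinapis, Vulpes, Xenopus} attaches to the tree at the node subtending ((Xenopus,(Vulpes,Sinapis)),Rattus).
The other lineage descending from that same node — the sister group — is the single tip Rattus.

Rattus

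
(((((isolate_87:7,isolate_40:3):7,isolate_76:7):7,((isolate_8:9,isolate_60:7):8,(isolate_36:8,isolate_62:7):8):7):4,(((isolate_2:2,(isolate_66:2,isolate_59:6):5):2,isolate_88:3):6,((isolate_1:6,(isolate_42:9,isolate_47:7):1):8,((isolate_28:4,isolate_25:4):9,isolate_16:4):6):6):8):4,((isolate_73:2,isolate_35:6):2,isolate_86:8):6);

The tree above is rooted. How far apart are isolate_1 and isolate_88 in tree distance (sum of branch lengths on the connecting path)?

29

The path runs isolate_1 → … → MRCA → … → isolate_88; the MRCA is the node subtending (((isolate_2,(isolate_66,isolate_59)),isolate_88),((isolate_1,(isolate_42,isolate_47)),((isolate_28,isolate_25),isolate_16))).
Branch lengths along that path: 6 + 8 + 6 + 6 + 3 = 29.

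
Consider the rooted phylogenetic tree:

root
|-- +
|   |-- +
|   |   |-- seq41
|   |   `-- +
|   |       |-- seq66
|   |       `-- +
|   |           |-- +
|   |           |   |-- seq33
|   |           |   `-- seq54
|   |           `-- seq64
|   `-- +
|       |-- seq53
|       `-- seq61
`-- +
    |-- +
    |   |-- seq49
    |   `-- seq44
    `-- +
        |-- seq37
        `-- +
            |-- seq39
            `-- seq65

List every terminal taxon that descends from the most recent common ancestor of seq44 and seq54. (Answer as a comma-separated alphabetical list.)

Tracing seq44: it sits inside (seq49,seq44).
Tracing seq54: it sits inside (seq33,seq54).
The smallest clade enclosing both is the whole tree (their MRCA is the root), so the answer is all 12 tips in alphabetical order.

seq33, seq37, seq39, seq41, seq44, seq49, seq53, seq54, seq61, seq64, seq65, seq66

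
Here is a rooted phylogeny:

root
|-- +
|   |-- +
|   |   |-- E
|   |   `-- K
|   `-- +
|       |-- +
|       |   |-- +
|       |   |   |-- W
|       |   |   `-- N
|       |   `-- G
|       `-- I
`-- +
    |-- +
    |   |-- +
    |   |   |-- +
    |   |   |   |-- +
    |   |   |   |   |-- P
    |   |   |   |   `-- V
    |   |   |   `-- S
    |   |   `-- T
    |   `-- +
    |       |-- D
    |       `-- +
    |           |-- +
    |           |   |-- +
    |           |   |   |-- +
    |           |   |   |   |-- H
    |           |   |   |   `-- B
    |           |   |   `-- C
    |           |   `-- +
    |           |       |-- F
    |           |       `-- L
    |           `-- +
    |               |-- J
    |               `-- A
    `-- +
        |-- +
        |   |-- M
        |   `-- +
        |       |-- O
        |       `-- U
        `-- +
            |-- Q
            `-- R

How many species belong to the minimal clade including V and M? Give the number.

The MRCA of V and M is the node subtending (((((P,V),S),T),(D,((((H,B),C),(F,L)),(J,A)))),((M,(O,U)),(Q,R))).
That clade contains 17 terminal taxa: A, B, C, D, F, H, J, L, M, O, P, Q, R, S, T, U, V.

17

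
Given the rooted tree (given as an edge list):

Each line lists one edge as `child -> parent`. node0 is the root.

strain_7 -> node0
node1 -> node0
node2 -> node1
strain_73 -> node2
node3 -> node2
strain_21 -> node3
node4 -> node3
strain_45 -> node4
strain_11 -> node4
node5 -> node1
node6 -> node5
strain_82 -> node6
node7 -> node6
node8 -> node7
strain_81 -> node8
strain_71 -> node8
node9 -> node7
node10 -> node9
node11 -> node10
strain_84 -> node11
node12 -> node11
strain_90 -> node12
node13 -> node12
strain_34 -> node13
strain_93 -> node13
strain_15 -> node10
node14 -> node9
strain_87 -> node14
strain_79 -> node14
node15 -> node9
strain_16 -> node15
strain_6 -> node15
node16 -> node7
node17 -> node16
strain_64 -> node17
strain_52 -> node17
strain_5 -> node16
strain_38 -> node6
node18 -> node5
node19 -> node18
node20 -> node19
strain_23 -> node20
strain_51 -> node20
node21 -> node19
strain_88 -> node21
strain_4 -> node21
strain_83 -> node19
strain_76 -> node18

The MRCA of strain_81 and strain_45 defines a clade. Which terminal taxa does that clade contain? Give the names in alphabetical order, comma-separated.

Tracing strain_81: it sits inside (strain_81,strain_71).
Tracing strain_45: it sits inside (strain_45,strain_11).
The smallest clade enclosing both is ((strain_73,(strain_21,(strain_45,strain_11))),((strain_82,((strain_81,strain_71),(((strain_84,(strain_90,(strain_34,strain_93))),strain_15),(strain_87,strain_79),(strain_16,strain_6)),((strain_64,strain_52),strain_5)),strain_38),(((strain_23,strain_51),(strain_88,strain_4),strain_83),strain_76))); the answer is its 26 terminal taxa in alphabetical order.

strain_11, strain_15, strain_16, strain_21, strain_23, strain_34, strain_38, strain_4, strain_45, strain_5, strain_51, strain_52, strain_6, strain_64, strain_71, strain_73, strain_76, strain_79, strain_81, strain_82, strain_83, strain_84, strain_87, strain_88, strain_90, strain_93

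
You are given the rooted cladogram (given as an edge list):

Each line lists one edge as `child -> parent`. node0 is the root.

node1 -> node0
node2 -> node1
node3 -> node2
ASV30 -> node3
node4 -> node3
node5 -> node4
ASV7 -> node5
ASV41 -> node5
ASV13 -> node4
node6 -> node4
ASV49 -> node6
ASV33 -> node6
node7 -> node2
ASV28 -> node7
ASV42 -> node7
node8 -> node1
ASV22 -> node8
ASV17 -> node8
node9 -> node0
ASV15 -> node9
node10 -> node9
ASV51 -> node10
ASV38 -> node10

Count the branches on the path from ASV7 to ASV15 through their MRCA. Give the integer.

The MRCA of ASV7 and ASV15 is the root of the tree.
From ASV7 up to that node: 6 branches. From ASV15 up to the same node: 2 branches. Total: 6 + 2 = 8.

8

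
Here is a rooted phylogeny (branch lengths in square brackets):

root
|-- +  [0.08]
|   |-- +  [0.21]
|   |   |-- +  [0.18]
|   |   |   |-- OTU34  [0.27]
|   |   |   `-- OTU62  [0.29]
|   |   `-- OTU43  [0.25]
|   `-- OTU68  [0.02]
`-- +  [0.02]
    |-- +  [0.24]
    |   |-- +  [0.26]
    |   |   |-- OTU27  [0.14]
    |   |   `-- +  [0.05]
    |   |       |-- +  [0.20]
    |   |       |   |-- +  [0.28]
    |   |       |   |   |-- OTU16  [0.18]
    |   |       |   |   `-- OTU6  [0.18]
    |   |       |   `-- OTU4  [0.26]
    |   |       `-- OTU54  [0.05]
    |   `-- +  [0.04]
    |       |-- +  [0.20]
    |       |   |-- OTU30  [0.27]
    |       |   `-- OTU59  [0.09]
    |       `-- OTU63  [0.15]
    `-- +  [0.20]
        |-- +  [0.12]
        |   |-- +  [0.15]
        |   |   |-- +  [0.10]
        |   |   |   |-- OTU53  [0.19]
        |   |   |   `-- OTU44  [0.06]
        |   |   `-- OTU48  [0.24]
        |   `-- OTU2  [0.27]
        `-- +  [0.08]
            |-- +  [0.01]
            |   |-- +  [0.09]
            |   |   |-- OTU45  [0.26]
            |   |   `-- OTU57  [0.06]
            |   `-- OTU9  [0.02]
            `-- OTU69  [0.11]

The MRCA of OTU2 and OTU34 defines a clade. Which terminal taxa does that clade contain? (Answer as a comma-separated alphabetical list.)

Tracing OTU2: it sits inside (((OTU53,OTU44),OTU48),OTU2).
Tracing OTU34: it sits inside (OTU34,OTU62).
The smallest clade enclosing both is the whole tree (their MRCA is the root), so the answer is all 20 tips in alphabetical order.

OTU16, OTU2, OTU27, OTU30, OTU34, OTU4, OTU43, OTU44, OTU45, OTU48, OTU53, OTU54, OTU57, OTU59, OTU6, OTU62, OTU63, OTU68, OTU69, OTU9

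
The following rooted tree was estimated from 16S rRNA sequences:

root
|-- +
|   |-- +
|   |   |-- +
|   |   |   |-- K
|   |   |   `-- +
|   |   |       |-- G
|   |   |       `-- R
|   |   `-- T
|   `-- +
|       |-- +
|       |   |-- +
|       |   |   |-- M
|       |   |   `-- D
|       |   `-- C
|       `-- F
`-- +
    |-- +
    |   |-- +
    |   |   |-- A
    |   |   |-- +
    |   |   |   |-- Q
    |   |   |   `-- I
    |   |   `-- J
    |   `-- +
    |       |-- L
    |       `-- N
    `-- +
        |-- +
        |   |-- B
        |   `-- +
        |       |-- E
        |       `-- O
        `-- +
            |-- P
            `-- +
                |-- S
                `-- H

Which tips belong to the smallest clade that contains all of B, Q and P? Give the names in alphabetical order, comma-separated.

Tracing B: it sits inside (B,(E,O)).
Tracing Q: it sits inside (Q,I).
Tracing P: it sits inside (P,(S,H)).
The smallest clade enclosing all 3 is (((A,(Q,I),J),(L,N)),((B,(E,O)),(P,(S,H)))); the answer is its 12 terminal taxa in alphabetical order.

A, B, E, H, I, J, L, N, O, P, Q, S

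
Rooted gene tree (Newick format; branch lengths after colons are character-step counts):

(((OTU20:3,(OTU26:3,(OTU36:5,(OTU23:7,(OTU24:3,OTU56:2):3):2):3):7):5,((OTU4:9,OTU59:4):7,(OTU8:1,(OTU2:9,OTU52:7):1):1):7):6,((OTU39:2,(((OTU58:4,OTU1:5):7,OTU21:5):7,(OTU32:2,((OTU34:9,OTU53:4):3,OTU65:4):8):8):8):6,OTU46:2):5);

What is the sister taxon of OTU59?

OTU4

OTU59 attaches to the tree at the node subtending (OTU4,OTU59).
The other lineage descending from that same node — the sister group — is the single tip OTU4.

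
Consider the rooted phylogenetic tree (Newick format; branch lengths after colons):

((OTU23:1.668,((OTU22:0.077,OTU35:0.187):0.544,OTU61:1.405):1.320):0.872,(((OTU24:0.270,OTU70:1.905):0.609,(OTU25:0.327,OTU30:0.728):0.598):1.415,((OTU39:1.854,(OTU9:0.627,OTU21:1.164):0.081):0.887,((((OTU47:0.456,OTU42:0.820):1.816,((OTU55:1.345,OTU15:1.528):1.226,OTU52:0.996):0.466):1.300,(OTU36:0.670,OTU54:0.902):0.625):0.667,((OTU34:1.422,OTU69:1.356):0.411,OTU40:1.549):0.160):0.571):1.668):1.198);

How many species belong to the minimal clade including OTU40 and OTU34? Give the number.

3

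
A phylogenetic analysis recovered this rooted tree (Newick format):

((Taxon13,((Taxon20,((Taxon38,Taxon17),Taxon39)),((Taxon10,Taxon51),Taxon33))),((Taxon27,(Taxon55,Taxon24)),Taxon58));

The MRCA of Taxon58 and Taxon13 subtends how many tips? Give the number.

12

The MRCA of Taxon58 and Taxon13 is the root, so the clade is the entire tree.
That clade contains 12 terminal taxa: Taxon10, Taxon13, Taxon17, Taxon20, Taxon24, Taxon27, Taxon33, Taxon38, Taxon39, Taxon51, Taxon55, Taxon58.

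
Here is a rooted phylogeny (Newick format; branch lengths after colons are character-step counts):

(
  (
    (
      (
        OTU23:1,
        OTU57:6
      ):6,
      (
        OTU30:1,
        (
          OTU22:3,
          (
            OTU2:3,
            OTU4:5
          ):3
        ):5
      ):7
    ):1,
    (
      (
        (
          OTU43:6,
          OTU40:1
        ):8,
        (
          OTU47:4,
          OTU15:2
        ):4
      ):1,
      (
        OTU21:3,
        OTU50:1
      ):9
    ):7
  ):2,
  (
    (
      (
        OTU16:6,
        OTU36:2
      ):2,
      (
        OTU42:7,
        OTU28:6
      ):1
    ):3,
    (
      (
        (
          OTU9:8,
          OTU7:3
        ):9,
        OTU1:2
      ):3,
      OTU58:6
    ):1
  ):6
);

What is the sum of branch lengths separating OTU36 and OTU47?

The path runs OTU36 → … → MRCA → … → OTU47; the MRCA is the root of the tree.
Branch lengths along that path: 2 + 2 + 3 + 6 + 2 + 7 + 1 + 4 + 4 = 31.

31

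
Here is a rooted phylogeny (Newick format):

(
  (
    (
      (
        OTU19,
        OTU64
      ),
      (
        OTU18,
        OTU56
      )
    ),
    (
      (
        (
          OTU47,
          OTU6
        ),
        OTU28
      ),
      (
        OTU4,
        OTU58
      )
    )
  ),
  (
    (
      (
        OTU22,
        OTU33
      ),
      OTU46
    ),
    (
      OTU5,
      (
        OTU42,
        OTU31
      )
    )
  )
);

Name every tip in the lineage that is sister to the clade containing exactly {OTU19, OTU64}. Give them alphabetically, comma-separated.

OTU18, OTU56

The clade containing exactly {OTU19, OTU64} attaches to the tree at the node subtending ((OTU19,OTU64),(OTU18,OTU56)).
The other lineage descending from that same node — the sister group — is (OTU18,OTU56); its 2 tips in alphabetical order are the answer.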